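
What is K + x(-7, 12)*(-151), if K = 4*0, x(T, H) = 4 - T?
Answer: -1661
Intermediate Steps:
K = 0
K + x(-7, 12)*(-151) = 0 + (4 - 1*(-7))*(-151) = 0 + (4 + 7)*(-151) = 0 + 11*(-151) = 0 - 1661 = -1661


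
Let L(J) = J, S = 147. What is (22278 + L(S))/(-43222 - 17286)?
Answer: -22425/60508 ≈ -0.37061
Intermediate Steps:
(22278 + L(S))/(-43222 - 17286) = (22278 + 147)/(-43222 - 17286) = 22425/(-60508) = 22425*(-1/60508) = -22425/60508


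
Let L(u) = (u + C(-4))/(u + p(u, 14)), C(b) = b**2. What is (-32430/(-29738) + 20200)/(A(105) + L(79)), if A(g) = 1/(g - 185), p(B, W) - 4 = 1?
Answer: 504621625200/27938851 ≈ 18062.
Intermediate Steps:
p(B, W) = 5 (p(B, W) = 4 + 1 = 5)
A(g) = 1/(-185 + g)
L(u) = (16 + u)/(5 + u) (L(u) = (u + (-4)**2)/(u + 5) = (u + 16)/(5 + u) = (16 + u)/(5 + u))
(-32430/(-29738) + 20200)/(A(105) + L(79)) = (-32430/(-29738) + 20200)/(1/(-185 + 105) + (16 + 79)/(5 + 79)) = (-32430*(-1/29738) + 20200)/(1/(-80) + 95/84) = (16215/14869 + 20200)/(-1/80 + (1/84)*95) = 300370015/(14869*(-1/80 + 95/84)) = 300370015/(14869*(1879/1680)) = (300370015/14869)*(1680/1879) = 504621625200/27938851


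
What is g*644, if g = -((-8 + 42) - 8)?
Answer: -16744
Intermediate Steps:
g = -26 (g = -(34 - 8) = -1*26 = -26)
g*644 = -26*644 = -16744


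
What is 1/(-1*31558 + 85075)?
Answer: 1/53517 ≈ 1.8686e-5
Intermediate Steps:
1/(-1*31558 + 85075) = 1/(-31558 + 85075) = 1/53517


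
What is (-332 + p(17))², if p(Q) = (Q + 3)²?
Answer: 4624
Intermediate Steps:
p(Q) = (3 + Q)²
(-332 + p(17))² = (-332 + (3 + 17)²)² = (-332 + 20²)² = (-332 + 400)² = 68² = 4624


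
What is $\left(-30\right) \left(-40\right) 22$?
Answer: $26400$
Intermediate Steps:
$\left(-30\right) \left(-40\right) 22 = 1200 \cdot 22 = 26400$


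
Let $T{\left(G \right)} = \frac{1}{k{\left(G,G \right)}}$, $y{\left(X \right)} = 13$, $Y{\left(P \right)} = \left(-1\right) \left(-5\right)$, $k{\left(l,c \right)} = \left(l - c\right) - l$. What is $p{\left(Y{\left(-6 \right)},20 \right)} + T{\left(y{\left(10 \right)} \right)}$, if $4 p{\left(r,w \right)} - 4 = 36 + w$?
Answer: $\frac{194}{13} \approx 14.923$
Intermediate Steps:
$k{\left(l,c \right)} = - c$
$Y{\left(P \right)} = 5$
$p{\left(r,w \right)} = 10 + \frac{w}{4}$ ($p{\left(r,w \right)} = 1 + \frac{36 + w}{4} = 1 + \left(9 + \frac{w}{4}\right) = 10 + \frac{w}{4}$)
$T{\left(G \right)} = - \frac{1}{G}$ ($T{\left(G \right)} = \frac{1}{\left(-1\right) G} = - \frac{1}{G}$)
$p{\left(Y{\left(-6 \right)},20 \right)} + T{\left(y{\left(10 \right)} \right)} = \left(10 + \frac{1}{4} \cdot 20\right) - \frac{1}{13} = \left(10 + 5\right) - \frac{1}{13} = 15 - \frac{1}{13} = \frac{194}{13}$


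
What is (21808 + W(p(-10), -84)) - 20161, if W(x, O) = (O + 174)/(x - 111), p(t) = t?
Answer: 199197/121 ≈ 1646.3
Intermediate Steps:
W(x, O) = (174 + O)/(-111 + x)
(21808 + W(p(-10), -84)) - 20161 = (21808 + (174 - 84)/(-111 - 10)) - 20161 = (21808 + 90/(-121)) - 20161 = (21808 - 1/121*90) - 20161 = (21808 - 90/121) - 20161 = 2638678/121 - 20161 = 199197/121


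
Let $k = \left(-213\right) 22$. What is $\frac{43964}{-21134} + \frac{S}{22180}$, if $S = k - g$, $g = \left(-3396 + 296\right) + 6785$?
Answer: $- \frac{576017117}{234376060} \approx -2.4577$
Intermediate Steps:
$g = 3685$ ($g = -3100 + 6785 = 3685$)
$k = -4686$
$S = -8371$ ($S = -4686 - 3685 = -8371$)
$\frac{43964}{-21134} + \frac{S}{22180} = \frac{43964}{-21134} - \frac{8371}{22180} = 43964 \left(- \frac{1}{21134}\right) - \frac{8371}{22180} = - \frac{21982}{10567} - \frac{8371}{22180} = - \frac{576017117}{234376060}$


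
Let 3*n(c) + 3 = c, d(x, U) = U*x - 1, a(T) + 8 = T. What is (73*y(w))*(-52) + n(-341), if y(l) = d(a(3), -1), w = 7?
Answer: -45896/3 ≈ -15299.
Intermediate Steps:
a(T) = -8 + T
d(x, U) = -1 + U*x
n(c) = -1 + c/3
y(l) = 4 (y(l) = -1 - (-8 + 3) = -1 - 1*(-5) = -1 + 5 = 4)
(73*y(w))*(-52) + n(-341) = (73*4)*(-52) + (-1 + (1/3)*(-341)) = 292*(-52) + (-1 - 341/3) = -15184 - 344/3 = -45896/3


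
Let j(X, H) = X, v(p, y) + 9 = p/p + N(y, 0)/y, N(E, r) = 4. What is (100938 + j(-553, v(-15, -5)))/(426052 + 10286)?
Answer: 100385/436338 ≈ 0.23006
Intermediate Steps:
v(p, y) = -8 + 4/y (v(p, y) = -9 + (p/p + 4/y) = -9 + (1 + 4/y) = -8 + 4/y)
(100938 + j(-553, v(-15, -5)))/(426052 + 10286) = (100938 - 553)/(426052 + 10286) = 100385/436338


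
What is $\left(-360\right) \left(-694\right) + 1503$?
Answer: $251343$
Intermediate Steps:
$\left(-360\right) \left(-694\right) + 1503 = 249840 + 1503 = 251343$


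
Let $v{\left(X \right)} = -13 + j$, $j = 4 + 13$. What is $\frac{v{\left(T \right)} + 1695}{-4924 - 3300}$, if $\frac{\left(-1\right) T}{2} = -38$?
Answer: $- \frac{1699}{8224} \approx -0.20659$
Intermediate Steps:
$T = 76$ ($T = \left(-2\right) \left(-38\right) = 76$)
$j = 17$
$v{\left(X \right)} = 4$ ($v{\left(X \right)} = -13 + 17 = 4$)
$\frac{v{\left(T \right)} + 1695}{-4924 - 3300} = \frac{4 + 1695}{-4924 - 3300} = \frac{1699}{-8224} = 1699 \left(- \frac{1}{8224}\right) = - \frac{1699}{8224}$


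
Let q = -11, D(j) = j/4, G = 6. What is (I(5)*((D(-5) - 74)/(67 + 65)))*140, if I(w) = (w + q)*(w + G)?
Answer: 10535/2 ≈ 5267.5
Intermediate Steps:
D(j) = j/4 (D(j) = j*(¼) = j/4)
I(w) = (-11 + w)*(6 + w) (I(w) = (w - 11)*(w + 6) = (-11 + w)*(6 + w))
(I(5)*((D(-5) - 74)/(67 + 65)))*140 = ((-66 + 5² - 5*5)*(((¼)*(-5) - 74)/(67 + 65)))*140 = ((-66 + 25 - 25)*((-5/4 - 74)/132))*140 = -(-9933)/(2*132)*140 = -66*(-301/528)*140 = (301/8)*140 = 10535/2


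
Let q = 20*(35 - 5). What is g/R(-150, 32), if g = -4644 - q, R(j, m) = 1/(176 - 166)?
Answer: -52440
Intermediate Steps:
R(j, m) = ⅒ (R(j, m) = 1/10 = ⅒)
q = 600 (q = 20*30 = 600)
g = -5244 (g = -4644 - 1*600 = -4644 - 600 = -5244)
g/R(-150, 32) = -5244/⅒ = -5244*10 = -52440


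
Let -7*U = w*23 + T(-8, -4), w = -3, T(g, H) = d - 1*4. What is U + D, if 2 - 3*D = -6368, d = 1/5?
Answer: 32006/15 ≈ 2133.7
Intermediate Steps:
d = ⅕ ≈ 0.20000
D = 6370/3 (D = ⅔ - ⅓*(-6368) = ⅔ + 6368/3 = 6370/3 ≈ 2123.3)
T(g, H) = -19/5 (T(g, H) = ⅕ - 1*4 = ⅕ - 4 = -19/5)
U = 52/5 (U = -(-3*23 - 19/5)/7 = -(-69 - 19/5)/7 = -⅐*(-364/5) = 52/5 ≈ 10.400)
U + D = 52/5 + 6370/3 = 32006/15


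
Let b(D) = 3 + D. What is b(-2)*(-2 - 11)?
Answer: -13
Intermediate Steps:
b(-2)*(-2 - 11) = (3 - 2)*(-2 - 11) = 1*(-13) = -13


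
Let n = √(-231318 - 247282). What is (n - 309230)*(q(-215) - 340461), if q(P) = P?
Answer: 105347239480 - 3406760*I*√4786 ≈ 1.0535e+11 - 2.3568e+8*I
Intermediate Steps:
n = 10*I*√4786 (n = √(-478600) = 10*I*√4786 ≈ 691.81*I)
(n - 309230)*(q(-215) - 340461) = (10*I*√4786 - 309230)*(-215 - 340461) = (-309230 + 10*I*√4786)*(-340676) = 105347239480 - 3406760*I*√4786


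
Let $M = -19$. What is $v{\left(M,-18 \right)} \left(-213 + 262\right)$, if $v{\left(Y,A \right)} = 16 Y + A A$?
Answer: $980$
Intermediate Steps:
$v{\left(Y,A \right)} = A^{2} + 16 Y$ ($v{\left(Y,A \right)} = 16 Y + A^{2} = A^{2} + 16 Y$)
$v{\left(M,-18 \right)} \left(-213 + 262\right) = \left(\left(-18\right)^{2} + 16 \left(-19\right)\right) \left(-213 + 262\right) = \left(324 - 304\right) 49 = 20 \cdot 49 = 980$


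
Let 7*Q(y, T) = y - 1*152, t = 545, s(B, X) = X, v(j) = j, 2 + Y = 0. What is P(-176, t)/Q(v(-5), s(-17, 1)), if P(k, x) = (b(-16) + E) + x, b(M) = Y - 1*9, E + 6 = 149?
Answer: -4739/157 ≈ -30.185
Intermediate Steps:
Y = -2 (Y = -2 + 0 = -2)
E = 143 (E = -6 + 149 = 143)
Q(y, T) = -152/7 + y/7 (Q(y, T) = (y - 1*152)/7 = (y - 152)/7 = (-152 + y)/7 = -152/7 + y/7)
b(M) = -11 (b(M) = -2 - 1*9 = -2 - 9 = -11)
P(k, x) = 132 + x (P(k, x) = (-11 + 143) + x = 132 + x)
P(-176, t)/Q(v(-5), s(-17, 1)) = (132 + 545)/(-152/7 + (⅐)*(-5)) = 677/(-152/7 - 5/7) = 677/(-157/7) = 677*(-7/157) = -4739/157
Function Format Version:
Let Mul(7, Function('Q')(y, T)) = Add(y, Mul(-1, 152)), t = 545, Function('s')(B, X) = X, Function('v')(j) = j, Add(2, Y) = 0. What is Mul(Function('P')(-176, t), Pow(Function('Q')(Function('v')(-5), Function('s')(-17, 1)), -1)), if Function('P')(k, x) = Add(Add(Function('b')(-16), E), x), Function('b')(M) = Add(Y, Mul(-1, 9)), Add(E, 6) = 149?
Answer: Rational(-4739, 157) ≈ -30.185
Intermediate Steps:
Y = -2 (Y = Add(-2, 0) = -2)
E = 143 (E = Add(-6, 149) = 143)
Function('Q')(y, T) = Add(Rational(-152, 7), Mul(Rational(1, 7), y)) (Function('Q')(y, T) = Mul(Rational(1, 7), Add(y, Mul(-1, 152))) = Mul(Rational(1, 7), Add(y, -152)) = Mul(Rational(1, 7), Add(-152, y)) = Add(Rational(-152, 7), Mul(Rational(1, 7), y)))
Function('b')(M) = -11 (Function('b')(M) = Add(-2, Mul(-1, 9)) = Add(-2, -9) = -11)
Function('P')(k, x) = Add(132, x) (Function('P')(k, x) = Add(Add(-11, 143), x) = Add(132, x))
Mul(Function('P')(-176, t), Pow(Function('Q')(Function('v')(-5), Function('s')(-17, 1)), -1)) = Mul(Add(132, 545), Pow(Add(Rational(-152, 7), Mul(Rational(1, 7), -5)), -1)) = Mul(677, Pow(Add(Rational(-152, 7), Rational(-5, 7)), -1)) = Mul(677, Pow(Rational(-157, 7), -1)) = Mul(677, Rational(-7, 157)) = Rational(-4739, 157)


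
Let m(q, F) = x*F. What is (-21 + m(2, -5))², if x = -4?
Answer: 1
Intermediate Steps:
m(q, F) = -4*F
(-21 + m(2, -5))² = (-21 - 4*(-5))² = (-21 + 20)² = (-1)² = 1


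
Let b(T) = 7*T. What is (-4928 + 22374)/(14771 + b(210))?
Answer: 17446/16241 ≈ 1.0742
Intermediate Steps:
(-4928 + 22374)/(14771 + b(210)) = (-4928 + 22374)/(14771 + 7*210) = 17446/(14771 + 1470) = 17446/16241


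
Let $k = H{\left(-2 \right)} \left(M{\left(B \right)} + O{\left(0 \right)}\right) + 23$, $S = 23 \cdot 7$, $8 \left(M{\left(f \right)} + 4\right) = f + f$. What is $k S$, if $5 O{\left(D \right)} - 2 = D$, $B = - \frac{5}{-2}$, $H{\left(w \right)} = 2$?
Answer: $\frac{54901}{20} \approx 2745.1$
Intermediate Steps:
$B = \frac{5}{2}$ ($B = \left(-5\right) \left(- \frac{1}{2}\right) = \frac{5}{2} \approx 2.5$)
$O{\left(D \right)} = \frac{2}{5} + \frac{D}{5}$
$M{\left(f \right)} = -4 + \frac{f}{4}$ ($M{\left(f \right)} = -4 + \frac{f + f}{8} = -4 + \frac{2 f}{8} = -4 + \frac{f}{4}$)
$S = 161$
$k = \frac{341}{20}$ ($k = 2 \left(\left(-4 + \frac{1}{4} \cdot \frac{5}{2}\right) + \left(\frac{2}{5} + \frac{1}{5} \cdot 0\right)\right) + 23 = 2 \left(\left(-4 + \frac{5}{8}\right) + \left(\frac{2}{5} + 0\right)\right) + 23 = 2 \left(- \frac{27}{8} + \frac{2}{5}\right) + 23 = 2 \left(- \frac{119}{40}\right) + 23 = - \frac{119}{20} + 23 = \frac{341}{20} \approx 17.05$)
$k S = \frac{341}{20} \cdot 161 = \frac{54901}{20}$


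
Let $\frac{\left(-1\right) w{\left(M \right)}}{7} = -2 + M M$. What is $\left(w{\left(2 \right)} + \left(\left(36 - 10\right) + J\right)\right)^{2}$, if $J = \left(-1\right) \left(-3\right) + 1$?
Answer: $256$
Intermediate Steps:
$J = 4$ ($J = 3 + 1 = 4$)
$w{\left(M \right)} = 14 - 7 M^{2}$ ($w{\left(M \right)} = - 7 \left(-2 + M M\right) = - 7 \left(-2 + M^{2}\right) = 14 - 7 M^{2}$)
$\left(w{\left(2 \right)} + \left(\left(36 - 10\right) + J\right)\right)^{2} = \left(\left(14 - 7 \cdot 2^{2}\right) + \left(\left(36 - 10\right) + 4\right)\right)^{2} = \left(\left(14 - 28\right) + \left(\left(36 - 10\right) + 4\right)\right)^{2} = \left(\left(14 - 28\right) + \left(26 + 4\right)\right)^{2} = \left(-14 + 30\right)^{2} = 16^{2} = 256$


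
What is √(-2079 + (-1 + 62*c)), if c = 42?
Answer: 2*√131 ≈ 22.891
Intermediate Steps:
√(-2079 + (-1 + 62*c)) = √(-2079 + (-1 + 62*42)) = √(-2079 + (-1 + 2604)) = √(-2079 + 2603) = √524 = 2*√131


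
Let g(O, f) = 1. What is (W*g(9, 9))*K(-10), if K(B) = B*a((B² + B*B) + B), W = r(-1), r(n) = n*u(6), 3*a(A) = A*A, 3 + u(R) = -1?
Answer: -1444000/3 ≈ -4.8133e+5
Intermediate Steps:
u(R) = -4 (u(R) = -3 - 1 = -4)
a(A) = A²/3 (a(A) = (A*A)/3 = A²/3)
r(n) = -4*n (r(n) = n*(-4) = -4*n)
W = 4 (W = -4*(-1) = 4)
K(B) = B*(B + 2*B²)²/3 (K(B) = B*(((B² + B*B) + B)²/3) = B*(((B² + B²) + B)²/3) = B*((2*B² + B)²/3) = B*((B + 2*B²)²/3) = B*(B + 2*B²)²/3)
(W*g(9, 9))*K(-10) = (4*1)*((⅓)*(-10)³*(1 + 2*(-10))²) = 4*((⅓)*(-1000)*(1 - 20)²) = 4*((⅓)*(-1000)*(-19)²) = 4*((⅓)*(-1000)*361) = 4*(-361000/3) = -1444000/3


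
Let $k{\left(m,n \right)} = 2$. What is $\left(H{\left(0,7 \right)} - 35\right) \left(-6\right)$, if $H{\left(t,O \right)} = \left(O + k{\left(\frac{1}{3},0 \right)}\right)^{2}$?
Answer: $-276$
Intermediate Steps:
$H{\left(t,O \right)} = \left(2 + O\right)^{2}$ ($H{\left(t,O \right)} = \left(O + 2\right)^{2} = \left(2 + O\right)^{2}$)
$\left(H{\left(0,7 \right)} - 35\right) \left(-6\right) = \left(\left(2 + 7\right)^{2} - 35\right) \left(-6\right) = \left(9^{2} - 35\right) \left(-6\right) = \left(81 - 35\right) \left(-6\right) = 46 \left(-6\right) = -276$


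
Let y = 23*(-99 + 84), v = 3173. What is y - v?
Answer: -3518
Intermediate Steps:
y = -345 (y = 23*(-15) = -345)
y - v = -345 - 1*3173 = -345 - 3173 = -3518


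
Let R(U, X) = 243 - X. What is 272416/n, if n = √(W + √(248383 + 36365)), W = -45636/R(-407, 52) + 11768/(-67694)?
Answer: 136208*√12929554/√(-772882768 + 6464777*√71187) ≈ 15874.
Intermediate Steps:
W = -1545765536/6464777 (W = -45636/(243 - 1*52) + 11768/(-67694) = -45636/(243 - 52) + 11768*(-1/67694) = -45636/191 - 5884/33847 = -1545765536/6464777 ≈ -239.11)
n = √(-1545765536/6464777 + 2*√71187) (n = √(-1545765536/6464777 + √(248383 + 36365)) = √(-1545765536/6464777 + √284748) = √(-1545765536/6464777 + 2*√71187) ≈ 17.161)
272416/n = 272416/((√(-9993029484525472 + 83586683319458*√71187)/6464777)) = 272416*(6464777/√(-9993029484525472 + 83586683319458*√71187)) = 1761108691232/√(-9993029484525472 + 83586683319458*√71187)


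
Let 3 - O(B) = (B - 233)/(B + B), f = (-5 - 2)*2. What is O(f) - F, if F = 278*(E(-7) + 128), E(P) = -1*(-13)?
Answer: -1097707/28 ≈ -39204.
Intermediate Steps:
E(P) = 13
f = -14 (f = -7*2 = -14)
O(B) = 3 - (-233 + B)/(2*B) (O(B) = 3 - (B - 233)/(B + B) = 3 - (-233 + B)/(2*B))
F = 39198 (F = 278*(13 + 128) = 278*141 = 39198)
O(f) - F = (½)*(233 + 5*(-14))/(-14) - 1*39198 = (½)*(-1/14)*(233 - 70) - 39198 = (½)*(-1/14)*163 - 39198 = -163/28 - 39198 = -1097707/28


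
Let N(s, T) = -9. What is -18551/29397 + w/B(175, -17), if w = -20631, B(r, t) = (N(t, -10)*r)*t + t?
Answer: -1102877165/786604926 ≈ -1.4021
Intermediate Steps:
B(r, t) = t - 9*r*t (B(r, t) = (-9*r)*t + t = -9*r*t + t = t - 9*r*t)
-18551/29397 + w/B(175, -17) = -18551/29397 - 20631*(-1/(17*(1 - 9*175))) = -18551*1/29397 - 20631*(-1/(17*(1 - 1575))) = -18551/29397 - 20631/((-17*(-1574))) = -18551/29397 - 20631/26758 = -1102877165/786604926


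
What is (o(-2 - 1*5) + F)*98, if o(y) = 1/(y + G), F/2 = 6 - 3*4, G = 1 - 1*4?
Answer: -5929/5 ≈ -1185.8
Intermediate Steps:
G = -3 (G = 1 - 4 = -3)
F = -12 (F = 2*(6 - 3*4) = 2*(6 - 12) = 2*(-6) = -12)
o(y) = 1/(-3 + y) (o(y) = 1/(y - 3) = 1/(-3 + y))
(o(-2 - 1*5) + F)*98 = (1/(-3 + (-2 - 1*5)) - 12)*98 = (1/(-3 + (-2 - 5)) - 12)*98 = (1/(-3 - 7) - 12)*98 = (1/(-10) - 12)*98 = (-⅒ - 12)*98 = -121/10*98 = -5929/5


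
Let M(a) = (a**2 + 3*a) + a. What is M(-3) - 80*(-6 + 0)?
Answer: 477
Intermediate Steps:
M(a) = a**2 + 4*a
M(-3) - 80*(-6 + 0) = -3*(4 - 3) - 80*(-6 + 0) = -3*1 - 80*(-6) = -3 + 480 = 477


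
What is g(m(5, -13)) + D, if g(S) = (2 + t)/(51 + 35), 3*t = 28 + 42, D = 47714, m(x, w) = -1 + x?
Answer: 6155144/129 ≈ 47714.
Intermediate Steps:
t = 70/3 (t = (28 + 42)/3 = (⅓)*70 = 70/3 ≈ 23.333)
g(S) = 38/129 (g(S) = (2 + 70/3)/(51 + 35) = (76/3)/86 = (76/3)*(1/86) = 38/129)
g(m(5, -13)) + D = 38/129 + 47714 = 6155144/129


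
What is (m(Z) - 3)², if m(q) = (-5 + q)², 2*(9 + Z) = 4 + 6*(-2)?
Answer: 103041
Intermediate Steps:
Z = -13 (Z = -9 + (4 + 6*(-2))/2 = -9 + (4 - 12)/2 = -9 + (½)*(-8) = -9 - 4 = -13)
(m(Z) - 3)² = ((-5 - 13)² - 3)² = ((-18)² - 3)² = (324 - 3)² = 321² = 103041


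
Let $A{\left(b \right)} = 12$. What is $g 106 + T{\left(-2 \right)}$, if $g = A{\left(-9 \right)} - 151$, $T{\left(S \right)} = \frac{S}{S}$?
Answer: $-14733$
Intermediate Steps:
$T{\left(S \right)} = 1$
$g = -139$ ($g = 12 - 151 = -139$)
$g 106 + T{\left(-2 \right)} = \left(-139\right) 106 + 1 = -14734 + 1 = -14733$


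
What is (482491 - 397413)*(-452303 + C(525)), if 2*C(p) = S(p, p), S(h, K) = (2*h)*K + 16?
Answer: -15030730260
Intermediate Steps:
S(h, K) = 16 + 2*K*h (S(h, K) = 2*K*h + 16 = 16 + 2*K*h)
C(p) = 8 + p**2 (C(p) = (16 + 2*p*p)/2 = (16 + 2*p**2)/2 = 8 + p**2)
(482491 - 397413)*(-452303 + C(525)) = (482491 - 397413)*(-452303 + (8 + 525**2)) = 85078*(-452303 + (8 + 275625)) = 85078*(-452303 + 275633) = 85078*(-176670) = -15030730260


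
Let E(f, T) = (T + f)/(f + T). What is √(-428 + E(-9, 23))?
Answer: I*√427 ≈ 20.664*I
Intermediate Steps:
E(f, T) = 1 (E(f, T) = (T + f)/(T + f) = 1)
√(-428 + E(-9, 23)) = √(-428 + 1) = √(-427) = I*√427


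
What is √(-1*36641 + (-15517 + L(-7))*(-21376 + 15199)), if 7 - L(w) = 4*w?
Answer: √95595673 ≈ 9777.3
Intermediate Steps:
L(w) = 7 - 4*w
√(-1*36641 + (-15517 + L(-7))*(-21376 + 15199)) = √(-1*36641 + (-15517 + (7 - 4*(-7)))*(-21376 + 15199)) = √(-36641 + (-15517 + (7 + 28))*(-6177)) = √(-36641 + (-15517 + 35)*(-6177)) = √(-36641 - 15482*(-6177)) = √(-36641 + 95632314) = √95595673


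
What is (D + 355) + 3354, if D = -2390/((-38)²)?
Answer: 2676703/722 ≈ 3707.3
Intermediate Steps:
D = -1195/722 (D = -2390/1444 = -2390*1/1444 = -1195/722 ≈ -1.6551)
(D + 355) + 3354 = (-1195/722 + 355) + 3354 = 255115/722 + 3354 = 2676703/722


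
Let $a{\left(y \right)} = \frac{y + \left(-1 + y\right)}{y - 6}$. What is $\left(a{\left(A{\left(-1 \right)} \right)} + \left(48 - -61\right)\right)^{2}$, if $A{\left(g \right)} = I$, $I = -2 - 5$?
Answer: $\frac{2050624}{169} \approx 12134.0$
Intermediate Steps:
$I = -7$
$A{\left(g \right)} = -7$
$a{\left(y \right)} = \frac{-1 + 2 y}{-6 + y}$
$\left(a{\left(A{\left(-1 \right)} \right)} + \left(48 - -61\right)\right)^{2} = \left(\frac{-1 + 2 \left(-7\right)}{-6 - 7} + \left(48 - -61\right)\right)^{2} = \left(\frac{-1 - 14}{-13} + \left(48 + 61\right)\right)^{2} = \left(\left(- \frac{1}{13}\right) \left(-15\right) + 109\right)^{2} = \left(\frac{15}{13} + 109\right)^{2} = \left(\frac{1432}{13}\right)^{2} = \frac{2050624}{169}$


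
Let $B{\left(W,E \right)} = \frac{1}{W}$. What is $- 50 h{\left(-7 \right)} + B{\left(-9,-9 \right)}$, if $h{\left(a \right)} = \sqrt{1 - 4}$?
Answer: $- \frac{1}{9} - 50 i \sqrt{3} \approx -0.11111 - 86.603 i$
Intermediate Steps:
$h{\left(a \right)} = i \sqrt{3}$ ($h{\left(a \right)} = \sqrt{-3} = i \sqrt{3}$)
$- 50 h{\left(-7 \right)} + B{\left(-9,-9 \right)} = - 50 i \sqrt{3} + \frac{1}{-9} = - 50 i \sqrt{3} - \frac{1}{9} = - \frac{1}{9} - 50 i \sqrt{3}$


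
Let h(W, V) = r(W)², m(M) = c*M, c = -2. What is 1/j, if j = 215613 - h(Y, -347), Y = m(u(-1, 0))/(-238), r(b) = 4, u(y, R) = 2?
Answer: 1/215597 ≈ 4.6383e-6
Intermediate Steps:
m(M) = -2*M
Y = 2/119 (Y = -2*2/(-238) = -4*(-1/238) = 2/119 ≈ 0.016807)
h(W, V) = 16 (h(W, V) = 4² = 16)
j = 215597 (j = 215613 - 1*16 = 215613 - 16 = 215597)
1/j = 1/215597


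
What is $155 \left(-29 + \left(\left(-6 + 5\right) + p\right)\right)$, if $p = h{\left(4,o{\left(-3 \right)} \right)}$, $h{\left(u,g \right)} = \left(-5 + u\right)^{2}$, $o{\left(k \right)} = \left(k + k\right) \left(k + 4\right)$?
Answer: $-4495$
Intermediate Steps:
$o{\left(k \right)} = 2 k \left(4 + k\right)$
$p = 1$ ($p = \left(-5 + 4\right)^{2} = \left(-1\right)^{2} = 1$)
$155 \left(-29 + \left(\left(-6 + 5\right) + p\right)\right) = 155 \left(-29 + \left(\left(-6 + 5\right) + 1\right)\right) = 155 \left(-29 + \left(-1 + 1\right)\right) = 155 \left(-29 + 0\right) = 155 \left(-29\right) = -4495$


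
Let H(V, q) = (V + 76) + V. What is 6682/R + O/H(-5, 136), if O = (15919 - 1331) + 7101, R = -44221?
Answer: 958668257/2918586 ≈ 328.47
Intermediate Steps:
H(V, q) = 76 + 2*V (H(V, q) = (76 + V) + V = 76 + 2*V)
O = 21689 (O = 14588 + 7101 = 21689)
6682/R + O/H(-5, 136) = 6682/(-44221) + 21689/(76 + 2*(-5)) = 6682*(-1/44221) + 21689/(76 - 10) = -6682/44221 + 21689/66 = 958668257/2918586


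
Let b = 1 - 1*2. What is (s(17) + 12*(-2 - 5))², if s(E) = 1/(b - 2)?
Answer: 64009/9 ≈ 7112.1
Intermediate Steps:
b = -1 (b = 1 - 2 = -1)
s(E) = -⅓ (s(E) = 1/(-1 - 2) = 1/(-3) = -⅓)
(s(17) + 12*(-2 - 5))² = (-⅓ + 12*(-2 - 5))² = (-⅓ + 12*(-7))² = (-⅓ - 84)² = (-253/3)² = 64009/9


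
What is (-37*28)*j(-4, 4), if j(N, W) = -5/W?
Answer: 1295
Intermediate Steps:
(-37*28)*j(-4, 4) = (-37*28)*(-5/4) = -(-5180)/4 = -1036*(-5/4) = 1295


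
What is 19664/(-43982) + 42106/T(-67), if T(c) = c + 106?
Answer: 925569598/857649 ≈ 1079.2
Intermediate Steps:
T(c) = 106 + c
19664/(-43982) + 42106/T(-67) = 19664/(-43982) + 42106/(106 - 67) = 19664*(-1/43982) + 42106/39 = -9832/21991 + 42106*(1/39) = -9832/21991 + 42106/39 = 925569598/857649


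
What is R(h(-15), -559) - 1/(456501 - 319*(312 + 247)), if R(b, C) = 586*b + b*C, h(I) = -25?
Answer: -187771501/278180 ≈ -675.00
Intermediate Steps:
R(b, C) = 586*b + C*b
R(h(-15), -559) - 1/(456501 - 319*(312 + 247)) = -25*(586 - 559) - 1/(456501 - 319*(312 + 247)) = -25*27 - 1/(456501 - 319*559) = -675 - 1/(456501 - 178321) = -675 - 1/278180 = -187771501/278180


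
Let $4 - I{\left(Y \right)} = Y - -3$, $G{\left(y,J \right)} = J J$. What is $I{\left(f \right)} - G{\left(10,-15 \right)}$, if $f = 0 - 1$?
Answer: $-223$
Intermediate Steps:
$G{\left(y,J \right)} = J^{2}$
$f = -1$
$I{\left(Y \right)} = 1 - Y$ ($I{\left(Y \right)} = 4 - \left(Y - -3\right) = 4 - \left(Y + 3\right) = 4 - \left(3 + Y\right) = 1 - Y$)
$I{\left(f \right)} - G{\left(10,-15 \right)} = \left(1 - -1\right) - \left(-15\right)^{2} = \left(1 + 1\right) - 225 = 2 - 225 = -223$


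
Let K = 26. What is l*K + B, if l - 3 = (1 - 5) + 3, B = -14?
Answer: 38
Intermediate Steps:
l = 2 (l = 3 + ((1 - 5) + 3) = 3 + (-4 + 3) = 3 - 1 = 2)
l*K + B = 2*26 - 14 = 52 - 14 = 38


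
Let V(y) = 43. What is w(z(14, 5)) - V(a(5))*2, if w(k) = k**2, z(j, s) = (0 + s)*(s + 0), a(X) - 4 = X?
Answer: 539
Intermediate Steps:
a(X) = 4 + X
z(j, s) = s**2 (z(j, s) = s*s = s**2)
w(z(14, 5)) - V(a(5))*2 = (5**2)**2 - 43*2 = 25**2 - 1*86 = 625 - 86 = 539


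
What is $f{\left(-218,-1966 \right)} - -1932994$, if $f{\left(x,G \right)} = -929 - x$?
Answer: $1932283$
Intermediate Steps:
$f{\left(-218,-1966 \right)} - -1932994 = \left(-929 - -218\right) - -1932994 = \left(-929 + 218\right) + 1932994 = -711 + 1932994 = 1932283$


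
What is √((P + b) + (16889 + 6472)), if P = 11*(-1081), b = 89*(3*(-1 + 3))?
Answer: 2*√3001 ≈ 109.56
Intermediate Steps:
b = 534 (b = 89*(3*2) = 89*6 = 534)
P = -11891
√((P + b) + (16889 + 6472)) = √((-11891 + 534) + (16889 + 6472)) = √(-11357 + 23361) = √12004 = 2*√3001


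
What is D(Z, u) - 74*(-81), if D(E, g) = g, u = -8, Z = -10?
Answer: 5986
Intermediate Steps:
D(Z, u) - 74*(-81) = -8 - 74*(-81) = -8 + 5994 = 5986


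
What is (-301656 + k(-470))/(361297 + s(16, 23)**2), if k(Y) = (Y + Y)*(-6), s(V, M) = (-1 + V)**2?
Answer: -21144/29423 ≈ -0.71862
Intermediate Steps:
k(Y) = -12*Y (k(Y) = (2*Y)*(-6) = -12*Y)
(-301656 + k(-470))/(361297 + s(16, 23)**2) = (-301656 - 12*(-470))/(361297 + ((-1 + 16)**2)**2) = (-301656 + 5640)/(361297 + (15**2)**2) = -296016/(361297 + 225**2) = -296016/(361297 + 50625) = -296016/411922 = -296016*1/411922 = -21144/29423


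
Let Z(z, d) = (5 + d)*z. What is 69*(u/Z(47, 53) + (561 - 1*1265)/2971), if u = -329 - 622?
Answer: -327372225/8098946 ≈ -40.422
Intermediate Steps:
Z(z, d) = z*(5 + d)
u = -951
69*(u/Z(47, 53) + (561 - 1*1265)/2971) = 69*(-951*1/(47*(5 + 53)) + (561 - 1*1265)/2971) = 69*(-951/(47*58) + (561 - 1265)*(1/2971)) = 69*(-951/2726 - 704*1/2971) = 69*(-951*1/2726 - 704/2971) = 69*(-951/2726 - 704/2971) = 69*(-4744525/8098946) = -327372225/8098946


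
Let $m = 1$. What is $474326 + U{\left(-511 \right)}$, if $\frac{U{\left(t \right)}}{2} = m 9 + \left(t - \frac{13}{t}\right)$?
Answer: $\frac{241867568}{511} \approx 4.7332 \cdot 10^{5}$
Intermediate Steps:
$U{\left(t \right)} = 18 - \frac{26}{t} + 2 t$ ($U{\left(t \right)} = 2 \left(1 \cdot 9 + \left(t - \frac{13}{t}\right)\right) = 2 \left(9 + \left(t - \frac{13}{t}\right)\right) = 2 \left(9 + t - \frac{13}{t}\right) = 18 - \frac{26}{t} + 2 t$)
$474326 + U{\left(-511 \right)} = 474326 + \left(18 - \frac{26}{-511} + 2 \left(-511\right)\right) = 474326 - \frac{513018}{511} = \frac{241867568}{511}$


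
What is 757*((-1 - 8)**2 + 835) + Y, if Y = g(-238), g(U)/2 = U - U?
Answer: 693412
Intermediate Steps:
g(U) = 0 (g(U) = 2*(U - U) = 2*0 = 0)
Y = 0
757*((-1 - 8)**2 + 835) + Y = 757*((-1 - 8)**2 + 835) + 0 = 757*((-9)**2 + 835) + 0 = 757*(81 + 835) + 0 = 757*916 + 0 = 693412 + 0 = 693412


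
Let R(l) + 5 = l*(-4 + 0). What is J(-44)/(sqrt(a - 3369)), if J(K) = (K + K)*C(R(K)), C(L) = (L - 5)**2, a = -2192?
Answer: 29216*I*sqrt(5561)/67 ≈ 32518.0*I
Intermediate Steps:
R(l) = -5 - 4*l (R(l) = -5 + l*(-4 + 0) = -5 + l*(-4) = -5 - 4*l)
C(L) = (-5 + L)**2
J(K) = 2*K*(-10 - 4*K)**2 (J(K) = (K + K)*(-5 + (-5 - 4*K))**2 = (2*K)*(-10 - 4*K)**2 = 2*K*(-10 - 4*K)**2)
J(-44)/(sqrt(a - 3369)) = (8*(-44)*(5 + 2*(-44))**2)/(sqrt(-2192 - 3369)) = (8*(-44)*(5 - 88)**2)/(sqrt(-5561)) = (8*(-44)*(-83)**2)/((I*sqrt(5561))) = (8*(-44)*6889)*(-I*sqrt(5561)/5561) = -(-29216)*I*sqrt(5561)/67 = 29216*I*sqrt(5561)/67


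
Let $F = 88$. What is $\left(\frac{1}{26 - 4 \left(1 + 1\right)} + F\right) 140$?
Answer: $\frac{110950}{9} \approx 12328.0$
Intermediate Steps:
$\left(\frac{1}{26 - 4 \left(1 + 1\right)} + F\right) 140 = \left(\frac{1}{26 - 4 \left(1 + 1\right)} + 88\right) 140 = \left(\frac{1}{26 - 8} + 88\right) 140 = \left(\frac{1}{18} + 88\right) 140 = \frac{1585}{18} \cdot 140 = \frac{110950}{9}$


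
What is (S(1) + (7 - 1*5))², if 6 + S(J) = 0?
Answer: 16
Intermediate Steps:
S(J) = -6 (S(J) = -6 + 0 = -6)
(S(1) + (7 - 1*5))² = (-6 + (7 - 1*5))² = (-6 + (7 - 5))² = (-6 + 2)² = (-4)² = 16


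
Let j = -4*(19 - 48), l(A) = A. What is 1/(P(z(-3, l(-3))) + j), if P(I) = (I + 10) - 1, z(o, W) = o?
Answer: 1/122 ≈ 0.0081967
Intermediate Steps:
P(I) = 9 + I (P(I) = (10 + I) - 1 = 9 + I)
j = 116 (j = -4*(-29) = 116)
1/(P(z(-3, l(-3))) + j) = 1/((9 - 3) + 116) = 1/(6 + 116) = 1/122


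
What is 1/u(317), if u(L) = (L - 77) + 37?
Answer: 1/277 ≈ 0.0036101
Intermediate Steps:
u(L) = -40 + L (u(L) = (-77 + L) + 37 = -40 + L)
1/u(317) = 1/(-40 + 317) = 1/277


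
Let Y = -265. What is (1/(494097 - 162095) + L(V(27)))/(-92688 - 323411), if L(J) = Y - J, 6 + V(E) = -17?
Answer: 80344483/138145700198 ≈ 0.00058159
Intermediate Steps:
V(E) = -23 (V(E) = -6 - 17 = -23)
L(J) = -265 - J
(1/(494097 - 162095) + L(V(27)))/(-92688 - 323411) = (1/(494097 - 162095) + (-265 - 1*(-23)))/(-92688 - 323411) = (1/332002 + (-265 + 23))/(-416099) = (1/332002 - 242)*(-1/416099) = -80344483/332002*(-1/416099) = 80344483/138145700198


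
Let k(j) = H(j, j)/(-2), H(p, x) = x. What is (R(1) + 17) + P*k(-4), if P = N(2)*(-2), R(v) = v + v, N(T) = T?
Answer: 11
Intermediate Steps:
R(v) = 2*v
k(j) = -j/2 (k(j) = j/(-2) = j*(-½) = -j/2)
P = -4 (P = 2*(-2) = -4)
(R(1) + 17) + P*k(-4) = (2*1 + 17) - (-2)*(-4) = (2 + 17) - 4*2 = 19 - 8 = 11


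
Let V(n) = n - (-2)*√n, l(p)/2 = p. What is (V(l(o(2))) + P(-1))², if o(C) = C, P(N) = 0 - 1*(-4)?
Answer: 144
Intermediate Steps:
P(N) = 4 (P(N) = 0 + 4 = 4)
l(p) = 2*p
V(n) = n + 2*√n
(V(l(o(2))) + P(-1))² = ((2*2 + 2*√(2*2)) + 4)² = ((4 + 2*√4) + 4)² = ((4 + 2*2) + 4)² = ((4 + 4) + 4)² = (8 + 4)² = 12² = 144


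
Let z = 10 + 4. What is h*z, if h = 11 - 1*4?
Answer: 98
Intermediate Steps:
h = 7 (h = 11 - 4 = 7)
z = 14
h*z = 7*14 = 98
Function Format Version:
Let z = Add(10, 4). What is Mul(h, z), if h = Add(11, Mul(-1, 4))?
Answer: 98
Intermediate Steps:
h = 7 (h = Add(11, -4) = 7)
z = 14
Mul(h, z) = Mul(7, 14) = 98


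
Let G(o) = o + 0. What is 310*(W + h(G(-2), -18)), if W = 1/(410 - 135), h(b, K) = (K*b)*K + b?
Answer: -11082438/55 ≈ -2.0150e+5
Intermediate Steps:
G(o) = o
h(b, K) = b + b*K**2 (h(b, K) = b*K**2 + b = b + b*K**2)
W = 1/275 ≈ 0.0036364
310*(W + h(G(-2), -18)) = 310*(1/275 - 2*(1 + (-18)**2)) = 310*(1/275 - 2*(1 + 324)) = 310*(1/275 - 2*325) = 310*(1/275 - 650) = 310*(-178749/275) = -11082438/55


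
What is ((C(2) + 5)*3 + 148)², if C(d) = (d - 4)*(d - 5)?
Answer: 32761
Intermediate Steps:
C(d) = (-5 + d)*(-4 + d) (C(d) = (-4 + d)*(-5 + d) = (-5 + d)*(-4 + d))
((C(2) + 5)*3 + 148)² = (((20 + 2² - 9*2) + 5)*3 + 148)² = (((20 + 4 - 18) + 5)*3 + 148)² = ((6 + 5)*3 + 148)² = (11*3 + 148)² = (33 + 148)² = 181² = 32761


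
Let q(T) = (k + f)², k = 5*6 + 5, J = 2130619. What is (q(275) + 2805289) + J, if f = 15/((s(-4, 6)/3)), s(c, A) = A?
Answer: 19750857/4 ≈ 4.9377e+6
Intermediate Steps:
f = 15/2 (f = 15/((6/3)) = 15/((6*(⅓))) = 15/2 ≈ 7.5000)
k = 35 (k = 30 + 5 = 35)
q(T) = 7225/4 (q(T) = (35 + 15/2)² = (85/2)² = 7225/4)
(q(275) + 2805289) + J = (7225/4 + 2805289) + 2130619 = 11228381/4 + 2130619 = 19750857/4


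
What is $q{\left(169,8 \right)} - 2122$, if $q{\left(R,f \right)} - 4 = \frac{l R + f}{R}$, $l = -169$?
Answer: $- \frac{386495}{169} \approx -2287.0$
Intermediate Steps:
$q{\left(R,f \right)} = 4 + \frac{f - 169 R}{R}$ ($q{\left(R,f \right)} = 4 + \frac{- 169 R + f}{R} = 4 + \frac{f - 169 R}{R}$)
$q{\left(169,8 \right)} - 2122 = \left(-165 + \frac{8}{169}\right) - 2122 = - \frac{27877}{169} - 2122 = - \frac{386495}{169}$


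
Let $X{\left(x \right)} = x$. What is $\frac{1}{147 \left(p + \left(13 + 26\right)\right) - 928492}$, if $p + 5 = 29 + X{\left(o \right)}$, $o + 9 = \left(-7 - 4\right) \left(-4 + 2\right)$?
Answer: $- \frac{1}{917320} \approx -1.0901 \cdot 10^{-6}$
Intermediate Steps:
$o = 13$ ($o = -9 + \left(-7 - 4\right) \left(-4 + 2\right) = -9 - -22 = -9 + 22 = 13$)
$p = 37$ ($p = -5 + \left(29 + 13\right) = -5 + 42 = 37$)
$\frac{1}{147 \left(p + \left(13 + 26\right)\right) - 928492} = \frac{1}{147 \left(37 + \left(13 + 26\right)\right) - 928492} = \frac{1}{147 \left(37 + 39\right) - 928492} = \frac{1}{147 \cdot 76 - 928492} = \frac{1}{11172 - 928492} = \frac{1}{-917320} = - \frac{1}{917320}$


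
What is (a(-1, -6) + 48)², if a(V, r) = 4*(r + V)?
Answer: 400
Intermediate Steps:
a(V, r) = 4*V + 4*r (a(V, r) = 4*(V + r) = 4*V + 4*r)
(a(-1, -6) + 48)² = ((4*(-1) + 4*(-6)) + 48)² = ((-4 - 24) + 48)² = (-28 + 48)² = 20² = 400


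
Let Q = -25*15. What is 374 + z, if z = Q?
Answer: -1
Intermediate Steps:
Q = -375
z = -375
374 + z = 374 - 375 = -1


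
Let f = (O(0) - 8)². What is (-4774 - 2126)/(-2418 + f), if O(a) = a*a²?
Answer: 3450/1177 ≈ 2.9312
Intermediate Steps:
O(a) = a³
f = 64 (f = (0³ - 8)² = (0 - 8)² = (-8)² = 64)
(-4774 - 2126)/(-2418 + f) = (-4774 - 2126)/(-2418 + 64) = -6900/(-2354) = -6900*(-1/2354) = 3450/1177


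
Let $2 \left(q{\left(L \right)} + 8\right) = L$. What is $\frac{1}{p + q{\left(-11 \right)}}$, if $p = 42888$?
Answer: $\frac{2}{85749} \approx 2.3324 \cdot 10^{-5}$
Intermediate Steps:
$q{\left(L \right)} = -8 + \frac{L}{2}$
$\frac{1}{p + q{\left(-11 \right)}} = \frac{1}{42888 + \left(-8 + \frac{1}{2} \left(-11\right)\right)} = \frac{1}{42888 - \frac{27}{2}} = \frac{1}{\frac{85749}{2}} = \frac{2}{85749}$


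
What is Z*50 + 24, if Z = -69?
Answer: -3426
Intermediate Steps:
Z*50 + 24 = -69*50 + 24 = -3450 + 24 = -3426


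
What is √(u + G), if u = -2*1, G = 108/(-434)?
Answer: 2*I*√26474/217 ≈ 1.4996*I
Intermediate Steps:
G = -54/217 (G = 108*(-1/434) = -54/217 ≈ -0.24885)
u = -2
√(u + G) = √(-2 - 54/217) = √(-488/217) = 2*I*√26474/217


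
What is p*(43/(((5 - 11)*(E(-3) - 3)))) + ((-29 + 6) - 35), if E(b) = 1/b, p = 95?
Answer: 585/4 ≈ 146.25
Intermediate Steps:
p*(43/(((5 - 11)*(E(-3) - 3)))) + ((-29 + 6) - 35) = 95*(43/(((5 - 11)*(1/(-3) - 3)))) + ((-29 + 6) - 35) = 95*(43/((-6*(-1/3 - 3)))) + (-23 - 35) = 95*(43/((-6*(-10/3)))) - 58 = 95*(43/20) - 58 = 817/4 - 58 = 585/4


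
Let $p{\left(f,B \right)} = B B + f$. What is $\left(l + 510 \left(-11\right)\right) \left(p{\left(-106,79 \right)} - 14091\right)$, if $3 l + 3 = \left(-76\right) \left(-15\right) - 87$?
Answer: $41848560$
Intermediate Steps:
$l = 350$ ($l = -1 + \frac{\left(-76\right) \left(-15\right) - 87}{3} = -1 + \frac{1140 - 87}{3} = -1 + \frac{1}{3} \cdot 1053 = -1 + 351 = 350$)
$p{\left(f,B \right)} = f + B^{2}$ ($p{\left(f,B \right)} = B^{2} + f = f + B^{2}$)
$\left(l + 510 \left(-11\right)\right) \left(p{\left(-106,79 \right)} - 14091\right) = \left(350 + 510 \left(-11\right)\right) \left(\left(-106 + 79^{2}\right) - 14091\right) = \left(350 - 5610\right) \left(\left(-106 + 6241\right) - 14091\right) = - 5260 \left(6135 - 14091\right) = \left(-5260\right) \left(-7956\right) = 41848560$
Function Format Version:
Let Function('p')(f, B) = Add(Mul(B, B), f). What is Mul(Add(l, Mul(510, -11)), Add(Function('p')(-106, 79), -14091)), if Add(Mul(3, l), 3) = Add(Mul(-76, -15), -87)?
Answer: 41848560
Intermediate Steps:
l = 350 (l = Add(-1, Mul(Rational(1, 3), Add(Mul(-76, -15), -87))) = Add(-1, Mul(Rational(1, 3), Add(1140, -87))) = Add(-1, Mul(Rational(1, 3), 1053)) = Add(-1, 351) = 350)
Function('p')(f, B) = Add(f, Pow(B, 2)) (Function('p')(f, B) = Add(Pow(B, 2), f) = Add(f, Pow(B, 2)))
Mul(Add(l, Mul(510, -11)), Add(Function('p')(-106, 79), -14091)) = Mul(Add(350, Mul(510, -11)), Add(Add(-106, Pow(79, 2)), -14091)) = Mul(Add(350, -5610), Add(Add(-106, 6241), -14091)) = Mul(-5260, Add(6135, -14091)) = Mul(-5260, -7956) = 41848560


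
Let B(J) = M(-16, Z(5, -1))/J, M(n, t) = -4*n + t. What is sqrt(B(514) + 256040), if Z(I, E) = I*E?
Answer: sqrt(67644774166)/514 ≈ 506.00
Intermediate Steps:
Z(I, E) = E*I
M(n, t) = t - 4*n
B(J) = 59/J (B(J) = (-1*5 - 4*(-16))/J = (-5 + 64)/J = 59/J)
sqrt(B(514) + 256040) = sqrt(59/514 + 256040) = sqrt(131604619/514) = sqrt(67644774166)/514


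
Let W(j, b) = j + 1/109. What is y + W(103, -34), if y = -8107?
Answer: -872435/109 ≈ -8004.0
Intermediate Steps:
W(j, b) = 1/109 + j (W(j, b) = j + 1/109 = 1/109 + j)
y + W(103, -34) = -8107 + (1/109 + 103) = -8107 + 11228/109 = -872435/109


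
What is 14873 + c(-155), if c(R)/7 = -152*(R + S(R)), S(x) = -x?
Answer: 14873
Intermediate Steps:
c(R) = 0 (c(R) = 7*(-152*(R - R)) = 7*(-152*0) = 7*0 = 0)
14873 + c(-155) = 14873 + 0 = 14873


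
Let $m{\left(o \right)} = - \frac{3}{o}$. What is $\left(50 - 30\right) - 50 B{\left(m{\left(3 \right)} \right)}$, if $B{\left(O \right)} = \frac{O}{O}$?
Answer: $-30$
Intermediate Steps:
$B{\left(O \right)} = 1$
$\left(50 - 30\right) - 50 B{\left(m{\left(3 \right)} \right)} = \left(50 - 30\right) - 50 = 20 - 50 = -30$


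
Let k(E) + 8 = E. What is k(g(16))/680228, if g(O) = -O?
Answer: -6/170057 ≈ -3.5282e-5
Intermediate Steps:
k(E) = -8 + E
k(g(16))/680228 = (-8 - 1*16)/680228 = (-8 - 16)*(1/680228) = -24*1/680228 = -6/170057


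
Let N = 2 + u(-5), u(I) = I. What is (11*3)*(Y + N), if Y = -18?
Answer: -693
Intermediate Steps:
N = -3 (N = 2 - 5 = -3)
(11*3)*(Y + N) = (11*3)*(-18 - 3) = 33*(-21) = -693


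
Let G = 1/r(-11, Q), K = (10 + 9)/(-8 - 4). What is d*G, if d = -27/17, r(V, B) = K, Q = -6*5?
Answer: 324/323 ≈ 1.0031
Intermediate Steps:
K = -19/12 (K = 19/(-12) = 19*(-1/12) = -19/12 ≈ -1.5833)
Q = -30
r(V, B) = -19/12
d = -27/17 (d = -27*1/17 = -27/17 ≈ -1.5882)
G = -12/19 (G = 1/(-19/12) = -12/19 ≈ -0.63158)
d*G = -27/17*(-12/19) = 324/323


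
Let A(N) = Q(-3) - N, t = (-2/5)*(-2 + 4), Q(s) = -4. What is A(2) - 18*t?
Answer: 42/5 ≈ 8.4000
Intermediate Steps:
t = -4/5 (t = -2*1/5*2 = -2/5*2 = -4/5 ≈ -0.80000)
A(N) = -4 - N
A(2) - 18*t = (-4 - 1*2) - 18*(-4/5) = (-4 - 2) + 72/5 = -6 + 72/5 = 42/5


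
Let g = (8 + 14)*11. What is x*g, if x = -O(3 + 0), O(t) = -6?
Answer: 1452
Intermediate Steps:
g = 242 (g = 22*11 = 242)
x = 6 (x = -1*(-6) = 6)
x*g = 6*242 = 1452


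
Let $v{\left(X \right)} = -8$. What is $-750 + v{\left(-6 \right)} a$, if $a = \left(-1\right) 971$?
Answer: $7018$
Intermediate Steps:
$a = -971$
$-750 + v{\left(-6 \right)} a = -750 - -7768 = -750 + 7768 = 7018$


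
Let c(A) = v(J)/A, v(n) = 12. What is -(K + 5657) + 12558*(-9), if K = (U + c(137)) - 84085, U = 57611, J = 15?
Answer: -12632097/137 ≈ -92205.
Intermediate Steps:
c(A) = 12/A
K = -3626926/137 (K = (57611 + 12/137) - 84085 = 7892719/137 - 84085 = -3626926/137 ≈ -26474.)
-(K + 5657) + 12558*(-9) = -(-3626926/137 + 5657) + 12558*(-9) = -1*(-2851917/137) - 113022 = 2851917/137 - 113022 = -12632097/137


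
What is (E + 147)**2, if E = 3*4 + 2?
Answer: 25921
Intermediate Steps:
E = 14 (E = 12 + 2 = 14)
(E + 147)**2 = (14 + 147)**2 = 161**2 = 25921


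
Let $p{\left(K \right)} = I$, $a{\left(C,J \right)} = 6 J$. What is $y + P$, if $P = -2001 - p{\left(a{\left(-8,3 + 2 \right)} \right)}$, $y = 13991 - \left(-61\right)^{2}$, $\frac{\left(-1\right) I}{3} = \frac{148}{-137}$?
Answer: $\frac{1132409}{137} \approx 8265.8$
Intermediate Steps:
$I = \frac{444}{137}$ ($I = - 3 \frac{148}{-137} = - 3 \cdot 148 \left(- \frac{1}{137}\right) = \left(-3\right) \left(- \frac{148}{137}\right) = \frac{444}{137} \approx 3.2409$)
$p{\left(K \right)} = \frac{444}{137}$
$y = 10270$ ($y = 13991 - 3721 = 10270$)
$P = - \frac{274581}{137}$ ($P = -2001 - \frac{444}{137} = - \frac{274581}{137} \approx -2004.2$)
$y + P = 10270 - \frac{274581}{137} = \frac{1132409}{137}$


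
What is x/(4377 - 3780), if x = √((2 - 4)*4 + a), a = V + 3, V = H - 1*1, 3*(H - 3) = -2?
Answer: I*√33/1791 ≈ 0.0032075*I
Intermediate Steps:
H = 7/3 (H = 3 + (⅓)*(-2) = 3 - ⅔ = 7/3 ≈ 2.3333)
V = 4/3 (V = 7/3 - 1*1 = 7/3 - 1 = 4/3 ≈ 1.3333)
a = 13/3 (a = 4/3 + 3 = 13/3 ≈ 4.3333)
x = I*√33/3 (x = √((2 - 4)*4 + 13/3) = √(-2*4 + 13/3) = √(-8 + 13/3) = √(-11/3) = I*√33/3 ≈ 1.9149*I)
x/(4377 - 3780) = (I*√33/3)/(4377 - 3780) = (I*√33/3)/597 = (I*√33/3)*(1/597) = I*√33/1791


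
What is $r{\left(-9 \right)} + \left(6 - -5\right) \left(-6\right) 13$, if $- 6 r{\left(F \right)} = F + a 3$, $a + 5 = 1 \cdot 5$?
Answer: $- \frac{1713}{2} \approx -856.5$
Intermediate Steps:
$a = 0$ ($a = -5 + 1 \cdot 5 = -5 + 5 = 0$)
$r{\left(F \right)} = - \frac{F}{6}$ ($r{\left(F \right)} = - \frac{F + 0 \cdot 3}{6} = - \frac{F + 0}{6} = - \frac{F}{6}$)
$r{\left(-9 \right)} + \left(6 - -5\right) \left(-6\right) 13 = \left(- \frac{1}{6}\right) \left(-9\right) + \left(6 - -5\right) \left(-6\right) 13 = \frac{3}{2} + \left(6 + 5\right) \left(-6\right) 13 = \frac{3}{2} + 11 \left(-6\right) 13 = \frac{3}{2} - 858 = - \frac{1713}{2}$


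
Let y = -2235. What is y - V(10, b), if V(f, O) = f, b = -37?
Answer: -2245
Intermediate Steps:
y - V(10, b) = -2235 - 1*10 = -2235 - 10 = -2245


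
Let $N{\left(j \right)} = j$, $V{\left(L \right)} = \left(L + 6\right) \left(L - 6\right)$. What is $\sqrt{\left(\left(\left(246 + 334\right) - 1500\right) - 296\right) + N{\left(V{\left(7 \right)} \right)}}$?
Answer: $i \sqrt{1203} \approx 34.684 i$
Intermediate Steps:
$V{\left(L \right)} = \left(-6 + L\right) \left(6 + L\right)$ ($V{\left(L \right)} = \left(6 + L\right) \left(-6 + L\right) = \left(-6 + L\right) \left(6 + L\right)$)
$\sqrt{\left(\left(\left(246 + 334\right) - 1500\right) - 296\right) + N{\left(V{\left(7 \right)} \right)}} = \sqrt{\left(\left(\left(246 + 334\right) - 1500\right) - 296\right) - \left(36 - 7^{2}\right)} = \sqrt{\left(\left(580 - 1500\right) - 296\right) + \left(-36 + 49\right)} = \sqrt{\left(-920 - 296\right) + 13} = \sqrt{-1216 + 13} = \sqrt{-1203} = i \sqrt{1203}$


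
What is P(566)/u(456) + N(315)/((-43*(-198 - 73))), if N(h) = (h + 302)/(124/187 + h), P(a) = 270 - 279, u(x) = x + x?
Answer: -2028519595/209110940848 ≈ -0.0097007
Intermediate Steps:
u(x) = 2*x
P(a) = -9
N(h) = (302 + h)/(124/187 + h) (N(h) = (302 + h)/(124*(1/187) + h) = (302 + h)/(124/187 + h))
P(566)/u(456) + N(315)/((-43*(-198 - 73))) = -9/(2*456) + (187*(302 + 315)/(124 + 187*315))/((-43*(-198 - 73))) = -9/912 + (187*617/(124 + 58905))/((-43*(-271))) = -9*1/912 + (187*617/59029)/11653 = -3/304 + (187*(1/59029)*617)*(1/11653) = -3/304 + (115379/59029)*(1/11653) = -3/304 + 115379/687864937 = -2028519595/209110940848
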